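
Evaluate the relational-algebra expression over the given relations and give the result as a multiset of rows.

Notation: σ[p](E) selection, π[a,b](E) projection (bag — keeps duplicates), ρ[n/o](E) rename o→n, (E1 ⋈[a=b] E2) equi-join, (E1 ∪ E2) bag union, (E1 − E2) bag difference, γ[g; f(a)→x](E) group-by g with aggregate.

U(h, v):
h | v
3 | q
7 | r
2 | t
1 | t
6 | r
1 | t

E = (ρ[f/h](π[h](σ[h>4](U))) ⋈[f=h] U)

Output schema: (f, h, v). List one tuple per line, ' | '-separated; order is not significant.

Stepwise |·|:
  U → 6
  σ[h>4](U) → 2
  π[h](σ[h>4](U)) → 2
  ρ[f/h](π[h](σ[h>4](U))) → 2
  U → 6
  (ρ[f/h](π[h](σ[h>4](U))) ⋈[f=h] U) → 2

== RESULT ==
f | h | v
6 | 6 | r
7 | 7 | r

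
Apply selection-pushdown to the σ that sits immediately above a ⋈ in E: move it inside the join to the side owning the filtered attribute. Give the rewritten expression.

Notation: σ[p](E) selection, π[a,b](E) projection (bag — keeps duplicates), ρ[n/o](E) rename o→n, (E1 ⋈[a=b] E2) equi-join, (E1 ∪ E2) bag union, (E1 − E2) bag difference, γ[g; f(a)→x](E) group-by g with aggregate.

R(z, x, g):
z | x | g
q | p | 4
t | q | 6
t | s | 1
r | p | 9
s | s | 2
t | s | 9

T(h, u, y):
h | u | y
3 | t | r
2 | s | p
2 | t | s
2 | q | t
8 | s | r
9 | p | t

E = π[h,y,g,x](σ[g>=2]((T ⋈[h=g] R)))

σ filters on g, owned by the right side.
E' = π[h,y,g,x]((T ⋈[h=g] σ[g>=2](R)))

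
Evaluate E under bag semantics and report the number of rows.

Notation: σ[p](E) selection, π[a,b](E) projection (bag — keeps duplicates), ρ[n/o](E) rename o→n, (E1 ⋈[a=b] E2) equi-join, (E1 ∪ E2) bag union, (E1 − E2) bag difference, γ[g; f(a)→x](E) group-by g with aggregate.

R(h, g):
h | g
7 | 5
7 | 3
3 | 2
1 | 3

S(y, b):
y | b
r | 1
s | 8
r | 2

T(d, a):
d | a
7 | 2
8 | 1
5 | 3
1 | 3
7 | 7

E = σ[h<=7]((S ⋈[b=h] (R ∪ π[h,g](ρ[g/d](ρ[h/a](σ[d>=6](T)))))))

Stepwise |·|:
  S → 3
  R → 4
  T → 5
  σ[d>=6](T) → 3
  ρ[h/a](σ[d>=6](T)) → 3
  ρ[g/d](ρ[h/a](σ[d>=6](T))) → 3
  π[h,g](ρ[g/d](ρ[h/a](σ[d>=6](T)))) → 3
  (R ∪ π[h,g](ρ[g/d](ρ[h/a](σ[d>=6](T))))) → 7
  (S ⋈[b=h] (R ∪ π[h,g](ρ[g/d](ρ[h/a](σ[d>=6](T)))))) → 3
  σ[h<=7]((S ⋈[b=h] (R ∪ π[h,g](ρ[g/d](ρ[h/a](σ[d>=6](T))))))) → 3

|E| = 3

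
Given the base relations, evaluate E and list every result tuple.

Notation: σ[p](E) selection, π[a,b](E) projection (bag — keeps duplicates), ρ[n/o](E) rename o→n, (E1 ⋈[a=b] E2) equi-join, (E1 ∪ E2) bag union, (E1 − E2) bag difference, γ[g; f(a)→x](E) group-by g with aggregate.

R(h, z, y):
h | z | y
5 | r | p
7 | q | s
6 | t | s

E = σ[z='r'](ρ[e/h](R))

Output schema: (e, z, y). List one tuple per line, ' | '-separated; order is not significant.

Row counts bottom-up:
  R → 3
  ρ[e/h](R) → 3
  σ[z='r'](ρ[e/h](R)) → 1

== RESULT ==
e | z | y
5 | r | p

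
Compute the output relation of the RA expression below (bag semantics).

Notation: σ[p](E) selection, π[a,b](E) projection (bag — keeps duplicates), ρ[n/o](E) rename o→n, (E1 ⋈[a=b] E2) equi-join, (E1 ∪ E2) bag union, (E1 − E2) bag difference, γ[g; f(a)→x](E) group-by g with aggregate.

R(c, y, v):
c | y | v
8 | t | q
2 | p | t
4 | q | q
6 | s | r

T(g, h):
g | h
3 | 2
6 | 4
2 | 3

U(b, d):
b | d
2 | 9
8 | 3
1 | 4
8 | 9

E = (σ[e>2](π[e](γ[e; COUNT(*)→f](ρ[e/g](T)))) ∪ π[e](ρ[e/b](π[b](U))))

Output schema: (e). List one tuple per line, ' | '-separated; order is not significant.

Stepwise |·|:
  T → 3
  ρ[e/g](T) → 3
  γ[e; COUNT(*)→f](ρ[e/g](T)) → 3
  π[e](γ[e; COUNT(*)→f](ρ[e/g](T))) → 3
  σ[e>2](π[e](γ[e; COUNT(*)→f](ρ[e/g](T)))) → 2
  U → 4
  π[b](U) → 4
  ρ[e/b](π[b](U)) → 4
  π[e](ρ[e/b](π[b](U))) → 4
  (σ[e>2](π[e](γ[e; COUNT(*)→f](ρ[e/g](T)))) ∪ π[e](ρ[e/b](π[b](U)))) → 6

== RESULT ==
e
1
2
3
6
8
8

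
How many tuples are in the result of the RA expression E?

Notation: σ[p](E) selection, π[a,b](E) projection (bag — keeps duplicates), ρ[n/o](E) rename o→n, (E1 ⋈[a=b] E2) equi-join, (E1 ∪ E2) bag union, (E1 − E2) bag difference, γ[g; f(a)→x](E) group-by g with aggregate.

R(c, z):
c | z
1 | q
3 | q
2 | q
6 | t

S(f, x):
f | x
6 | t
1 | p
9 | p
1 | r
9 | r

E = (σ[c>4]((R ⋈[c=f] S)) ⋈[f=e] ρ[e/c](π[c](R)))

Stepwise |·|:
  R → 4
  S → 5
  (R ⋈[c=f] S) → 3
  σ[c>4]((R ⋈[c=f] S)) → 1
  R → 4
  π[c](R) → 4
  ρ[e/c](π[c](R)) → 4
  (σ[c>4]((R ⋈[c=f] S)) ⋈[f=e] ρ[e/c](π[c](R))) → 1

|E| = 1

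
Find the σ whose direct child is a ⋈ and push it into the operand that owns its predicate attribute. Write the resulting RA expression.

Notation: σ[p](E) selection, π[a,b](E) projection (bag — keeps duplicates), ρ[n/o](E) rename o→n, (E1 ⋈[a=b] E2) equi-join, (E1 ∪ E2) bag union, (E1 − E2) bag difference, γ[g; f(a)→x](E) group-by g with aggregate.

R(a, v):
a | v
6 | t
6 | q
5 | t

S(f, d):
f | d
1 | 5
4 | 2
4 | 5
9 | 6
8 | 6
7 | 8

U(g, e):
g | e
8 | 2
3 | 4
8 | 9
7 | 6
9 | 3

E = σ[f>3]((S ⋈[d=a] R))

σ filters on f, owned by the left side.
E' = (σ[f>3](S) ⋈[d=a] R)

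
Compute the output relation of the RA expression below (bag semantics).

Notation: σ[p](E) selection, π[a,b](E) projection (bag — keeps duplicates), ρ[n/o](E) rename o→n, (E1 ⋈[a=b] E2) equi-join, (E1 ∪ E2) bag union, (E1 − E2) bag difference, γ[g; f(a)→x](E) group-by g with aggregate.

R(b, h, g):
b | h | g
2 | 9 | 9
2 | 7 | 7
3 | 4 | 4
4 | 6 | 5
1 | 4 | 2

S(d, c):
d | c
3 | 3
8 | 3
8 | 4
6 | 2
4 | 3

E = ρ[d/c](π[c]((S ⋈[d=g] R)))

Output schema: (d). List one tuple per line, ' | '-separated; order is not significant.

Subexpression sizes:
  S → 5
  R → 5
  (S ⋈[d=g] R) → 1
  π[c]((S ⋈[d=g] R)) → 1
  ρ[d/c](π[c]((S ⋈[d=g] R))) → 1

== RESULT ==
d
3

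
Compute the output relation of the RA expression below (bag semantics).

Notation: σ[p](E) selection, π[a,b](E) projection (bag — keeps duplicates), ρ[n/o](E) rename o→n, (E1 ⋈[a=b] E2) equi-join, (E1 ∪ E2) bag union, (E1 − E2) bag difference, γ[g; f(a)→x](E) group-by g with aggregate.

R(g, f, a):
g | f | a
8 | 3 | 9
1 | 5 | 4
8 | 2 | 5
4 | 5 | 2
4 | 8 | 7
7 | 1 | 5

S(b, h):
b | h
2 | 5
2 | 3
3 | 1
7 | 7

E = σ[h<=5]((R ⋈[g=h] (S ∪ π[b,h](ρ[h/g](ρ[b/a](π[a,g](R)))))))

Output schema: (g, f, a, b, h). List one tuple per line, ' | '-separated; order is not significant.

Subexpression sizes:
  R → 6
  S → 4
  R → 6
  π[a,g](R) → 6
  ρ[b/a](π[a,g](R)) → 6
  ρ[h/g](ρ[b/a](π[a,g](R))) → 6
  π[b,h](ρ[h/g](ρ[b/a](π[a,g](R)))) → 6
  (S ∪ π[b,h](ρ[h/g](ρ[b/a](π[a,g](R))))) → 10
  (R ⋈[g=h] (S ∪ π[b,h](ρ[h/g](ρ[b/a](π[a,g](R)))))) → 12
  σ[h<=5]((R ⋈[g=h] (S ∪ π[b,h](ρ[h/g](ρ[b/a](π[a,g](R))))))) → 6

== RESULT ==
g | f | a | b | h
1 | 5 | 4 | 3 | 1
1 | 5 | 4 | 4 | 1
4 | 5 | 2 | 2 | 4
4 | 5 | 2 | 7 | 4
4 | 8 | 7 | 2 | 4
4 | 8 | 7 | 7 | 4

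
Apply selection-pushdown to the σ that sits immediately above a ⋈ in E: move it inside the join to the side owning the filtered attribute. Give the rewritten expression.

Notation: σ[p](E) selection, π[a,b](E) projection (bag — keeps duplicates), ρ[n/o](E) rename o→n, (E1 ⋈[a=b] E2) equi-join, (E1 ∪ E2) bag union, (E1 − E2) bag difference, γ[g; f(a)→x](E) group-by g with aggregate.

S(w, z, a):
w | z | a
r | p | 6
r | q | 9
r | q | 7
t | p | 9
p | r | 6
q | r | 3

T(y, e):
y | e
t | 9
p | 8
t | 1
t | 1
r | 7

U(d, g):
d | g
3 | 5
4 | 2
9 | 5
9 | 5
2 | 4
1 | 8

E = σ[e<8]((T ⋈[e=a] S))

σ filters on e, owned by the left side.
E' = (σ[e<8](T) ⋈[e=a] S)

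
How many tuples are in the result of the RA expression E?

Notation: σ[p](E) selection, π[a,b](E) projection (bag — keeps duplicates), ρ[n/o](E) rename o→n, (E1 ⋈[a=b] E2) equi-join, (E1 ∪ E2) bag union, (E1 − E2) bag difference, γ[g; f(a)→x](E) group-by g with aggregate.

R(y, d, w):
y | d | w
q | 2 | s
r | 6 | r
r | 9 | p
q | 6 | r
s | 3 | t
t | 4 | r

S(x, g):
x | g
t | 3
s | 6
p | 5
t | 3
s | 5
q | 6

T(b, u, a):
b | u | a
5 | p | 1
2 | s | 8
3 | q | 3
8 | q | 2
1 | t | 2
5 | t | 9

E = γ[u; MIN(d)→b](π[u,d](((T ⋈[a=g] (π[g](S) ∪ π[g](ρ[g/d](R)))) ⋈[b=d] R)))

Stepwise |·|:
  T → 6
  S → 6
  π[g](S) → 6
  R → 6
  ρ[g/d](R) → 6
  π[g](ρ[g/d](R)) → 6
  (π[g](S) ∪ π[g](ρ[g/d](R))) → 12
  (T ⋈[a=g] (π[g](S) ∪ π[g](ρ[g/d](R)))) → 6
  R → 6
  ((T ⋈[a=g] (π[g](S) ∪ π[g](ρ[g/d](R)))) ⋈[b=d] R) → 3
  π[u,d](((T ⋈[a=g] (π[g](S) ∪ π[g](ρ[g/d](R)))) ⋈[b=d] R)) → 3
  γ[u; MIN(d)→b](π[u,d](((T ⋈[a=g] (π[g](S) ∪ π[g](ρ[g/d](R)))) ⋈[b=d] R))) → 1

|E| = 1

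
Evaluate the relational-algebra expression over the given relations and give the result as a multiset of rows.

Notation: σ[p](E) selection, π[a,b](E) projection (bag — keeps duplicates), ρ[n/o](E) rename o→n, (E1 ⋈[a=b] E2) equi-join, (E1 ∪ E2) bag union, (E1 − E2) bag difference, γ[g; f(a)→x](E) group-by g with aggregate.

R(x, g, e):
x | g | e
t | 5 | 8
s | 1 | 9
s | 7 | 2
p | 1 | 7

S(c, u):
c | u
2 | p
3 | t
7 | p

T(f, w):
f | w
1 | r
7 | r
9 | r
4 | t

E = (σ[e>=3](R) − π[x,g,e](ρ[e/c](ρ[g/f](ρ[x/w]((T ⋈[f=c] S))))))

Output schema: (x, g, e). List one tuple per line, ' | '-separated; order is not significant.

Per-node cardinality:
  R → 4
  σ[e>=3](R) → 3
  T → 4
  S → 3
  (T ⋈[f=c] S) → 1
  ρ[x/w]((T ⋈[f=c] S)) → 1
  ρ[g/f](ρ[x/w]((T ⋈[f=c] S))) → 1
  ρ[e/c](ρ[g/f](ρ[x/w]((T ⋈[f=c] S)))) → 1
  π[x,g,e](ρ[e/c](ρ[g/f](ρ[x/w]((T ⋈[f=c] S))))) → 1
  (σ[e>=3](R) − π[x,g,e](ρ[e/c](ρ[g/f](ρ[x/w]((T ⋈[f=c] S)))))) → 3

== RESULT ==
x | g | e
p | 1 | 7
s | 1 | 9
t | 5 | 8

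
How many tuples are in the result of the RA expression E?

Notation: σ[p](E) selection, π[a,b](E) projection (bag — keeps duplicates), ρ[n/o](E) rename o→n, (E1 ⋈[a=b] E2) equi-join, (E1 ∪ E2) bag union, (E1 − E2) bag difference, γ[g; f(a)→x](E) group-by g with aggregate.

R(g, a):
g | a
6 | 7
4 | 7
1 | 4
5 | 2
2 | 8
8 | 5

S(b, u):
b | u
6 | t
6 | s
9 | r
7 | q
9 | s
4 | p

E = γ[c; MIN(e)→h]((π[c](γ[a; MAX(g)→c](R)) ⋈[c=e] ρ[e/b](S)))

Stepwise |·|:
  R → 6
  γ[a; MAX(g)→c](R) → 5
  π[c](γ[a; MAX(g)→c](R)) → 5
  S → 6
  ρ[e/b](S) → 6
  (π[c](γ[a; MAX(g)→c](R)) ⋈[c=e] ρ[e/b](S)) → 2
  γ[c; MIN(e)→h]((π[c](γ[a; MAX(g)→c](R)) ⋈[c=e] ρ[e/b](S))) → 1

|E| = 1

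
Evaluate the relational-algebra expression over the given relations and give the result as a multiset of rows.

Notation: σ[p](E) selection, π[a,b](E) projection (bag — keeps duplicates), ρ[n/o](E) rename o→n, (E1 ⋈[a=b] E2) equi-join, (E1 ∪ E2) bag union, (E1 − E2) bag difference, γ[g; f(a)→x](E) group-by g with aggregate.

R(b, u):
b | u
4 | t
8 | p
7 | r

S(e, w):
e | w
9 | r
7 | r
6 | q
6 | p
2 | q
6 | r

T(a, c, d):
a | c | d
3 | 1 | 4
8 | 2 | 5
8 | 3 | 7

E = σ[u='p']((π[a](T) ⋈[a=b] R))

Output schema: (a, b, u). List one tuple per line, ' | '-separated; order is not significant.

Row counts bottom-up:
  T → 3
  π[a](T) → 3
  R → 3
  (π[a](T) ⋈[a=b] R) → 2
  σ[u='p']((π[a](T) ⋈[a=b] R)) → 2

== RESULT ==
a | b | u
8 | 8 | p
8 | 8 | p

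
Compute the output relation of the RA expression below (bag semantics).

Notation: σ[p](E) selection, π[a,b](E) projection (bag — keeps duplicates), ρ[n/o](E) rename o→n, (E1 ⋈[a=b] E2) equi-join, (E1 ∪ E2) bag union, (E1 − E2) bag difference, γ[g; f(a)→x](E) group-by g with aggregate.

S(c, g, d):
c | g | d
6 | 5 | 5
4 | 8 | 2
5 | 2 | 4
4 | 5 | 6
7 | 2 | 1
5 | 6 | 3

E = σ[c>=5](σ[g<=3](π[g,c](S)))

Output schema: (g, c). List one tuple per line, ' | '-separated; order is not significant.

Subexpression sizes:
  S → 6
  π[g,c](S) → 6
  σ[g<=3](π[g,c](S)) → 2
  σ[c>=5](σ[g<=3](π[g,c](S))) → 2

== RESULT ==
g | c
2 | 5
2 | 7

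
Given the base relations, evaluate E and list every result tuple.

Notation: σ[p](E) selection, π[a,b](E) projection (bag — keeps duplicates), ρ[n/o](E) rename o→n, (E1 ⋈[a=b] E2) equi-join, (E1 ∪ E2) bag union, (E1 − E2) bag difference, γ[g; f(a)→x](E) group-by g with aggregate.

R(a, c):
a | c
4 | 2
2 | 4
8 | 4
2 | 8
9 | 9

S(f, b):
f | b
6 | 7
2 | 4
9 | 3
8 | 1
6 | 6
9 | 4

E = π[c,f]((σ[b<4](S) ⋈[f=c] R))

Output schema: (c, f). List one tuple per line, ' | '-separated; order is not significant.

Per-node cardinality:
  S → 6
  σ[b<4](S) → 2
  R → 5
  (σ[b<4](S) ⋈[f=c] R) → 2
  π[c,f]((σ[b<4](S) ⋈[f=c] R)) → 2

== RESULT ==
c | f
8 | 8
9 | 9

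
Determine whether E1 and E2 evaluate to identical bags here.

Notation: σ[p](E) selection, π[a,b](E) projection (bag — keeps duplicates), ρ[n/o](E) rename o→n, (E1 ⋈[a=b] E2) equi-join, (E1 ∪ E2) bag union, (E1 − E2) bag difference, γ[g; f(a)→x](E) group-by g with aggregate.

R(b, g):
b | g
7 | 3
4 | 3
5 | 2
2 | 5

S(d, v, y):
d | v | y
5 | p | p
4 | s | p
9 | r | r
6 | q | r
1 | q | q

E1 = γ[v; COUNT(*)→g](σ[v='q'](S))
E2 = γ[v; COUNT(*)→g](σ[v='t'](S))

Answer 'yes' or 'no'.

E1 stepwise |·|:
  S → 5
  σ[v='q'](S) → 2
  γ[v; COUNT(*)→g](σ[v='q'](S)) → 1
E2 stepwise |·|:
  S → 5
  σ[v='t'](S) → 0
  γ[v; COUNT(*)→g](σ[v='t'](S)) → 0

E1 result:
v | g
q | 2
E2 result:
v | g
(0 rows)
Witness: ('q', 2) appears 1× in E1 but 0× in E2.

no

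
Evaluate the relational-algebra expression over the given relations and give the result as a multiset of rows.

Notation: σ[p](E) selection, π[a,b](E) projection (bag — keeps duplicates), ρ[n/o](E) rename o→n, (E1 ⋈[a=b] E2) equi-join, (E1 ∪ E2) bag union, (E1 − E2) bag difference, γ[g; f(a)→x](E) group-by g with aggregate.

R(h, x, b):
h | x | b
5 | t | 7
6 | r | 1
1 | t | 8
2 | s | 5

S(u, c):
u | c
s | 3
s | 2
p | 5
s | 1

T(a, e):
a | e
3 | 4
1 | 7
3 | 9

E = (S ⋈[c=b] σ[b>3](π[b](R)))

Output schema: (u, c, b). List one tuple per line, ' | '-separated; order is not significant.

Per-node cardinality:
  S → 4
  R → 4
  π[b](R) → 4
  σ[b>3](π[b](R)) → 3
  (S ⋈[c=b] σ[b>3](π[b](R))) → 1

== RESULT ==
u | c | b
p | 5 | 5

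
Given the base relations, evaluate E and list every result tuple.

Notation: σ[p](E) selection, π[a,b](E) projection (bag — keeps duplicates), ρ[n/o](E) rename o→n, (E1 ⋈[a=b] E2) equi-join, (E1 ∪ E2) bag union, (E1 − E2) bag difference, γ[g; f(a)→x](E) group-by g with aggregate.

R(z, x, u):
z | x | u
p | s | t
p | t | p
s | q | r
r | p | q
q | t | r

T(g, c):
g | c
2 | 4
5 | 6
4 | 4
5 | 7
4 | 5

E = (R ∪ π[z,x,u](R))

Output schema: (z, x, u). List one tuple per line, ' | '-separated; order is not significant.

Stepwise |·|:
  R → 5
  R → 5
  π[z,x,u](R) → 5
  (R ∪ π[z,x,u](R)) → 10

== RESULT ==
z | x | u
p | s | t
p | s | t
p | t | p
p | t | p
q | t | r
q | t | r
r | p | q
r | p | q
s | q | r
s | q | r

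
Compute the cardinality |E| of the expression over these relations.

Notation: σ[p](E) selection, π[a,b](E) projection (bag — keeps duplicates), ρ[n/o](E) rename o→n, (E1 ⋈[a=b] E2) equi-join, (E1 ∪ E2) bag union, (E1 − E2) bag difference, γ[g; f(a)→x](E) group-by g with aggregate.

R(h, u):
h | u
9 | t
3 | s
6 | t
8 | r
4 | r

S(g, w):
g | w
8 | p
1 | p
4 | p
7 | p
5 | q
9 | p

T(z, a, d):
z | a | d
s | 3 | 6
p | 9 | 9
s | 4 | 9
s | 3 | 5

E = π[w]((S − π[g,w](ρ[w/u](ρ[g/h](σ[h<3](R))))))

Per-node cardinality:
  S → 6
  R → 5
  σ[h<3](R) → 0
  ρ[g/h](σ[h<3](R)) → 0
  ρ[w/u](ρ[g/h](σ[h<3](R))) → 0
  π[g,w](ρ[w/u](ρ[g/h](σ[h<3](R)))) → 0
  (S − π[g,w](ρ[w/u](ρ[g/h](σ[h<3](R))))) → 6
  π[w]((S − π[g,w](ρ[w/u](ρ[g/h](σ[h<3](R)))))) → 6

|E| = 6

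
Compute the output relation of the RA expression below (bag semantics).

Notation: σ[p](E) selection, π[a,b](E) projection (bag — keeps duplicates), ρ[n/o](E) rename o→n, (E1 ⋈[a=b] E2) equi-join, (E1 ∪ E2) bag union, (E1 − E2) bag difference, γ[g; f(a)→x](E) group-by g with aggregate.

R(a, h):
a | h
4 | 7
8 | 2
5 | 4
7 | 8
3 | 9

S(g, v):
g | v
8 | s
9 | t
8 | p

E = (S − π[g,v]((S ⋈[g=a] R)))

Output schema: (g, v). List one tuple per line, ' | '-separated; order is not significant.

Stepwise |·|:
  S → 3
  S → 3
  R → 5
  (S ⋈[g=a] R) → 2
  π[g,v]((S ⋈[g=a] R)) → 2
  (S − π[g,v]((S ⋈[g=a] R))) → 1

== RESULT ==
g | v
9 | t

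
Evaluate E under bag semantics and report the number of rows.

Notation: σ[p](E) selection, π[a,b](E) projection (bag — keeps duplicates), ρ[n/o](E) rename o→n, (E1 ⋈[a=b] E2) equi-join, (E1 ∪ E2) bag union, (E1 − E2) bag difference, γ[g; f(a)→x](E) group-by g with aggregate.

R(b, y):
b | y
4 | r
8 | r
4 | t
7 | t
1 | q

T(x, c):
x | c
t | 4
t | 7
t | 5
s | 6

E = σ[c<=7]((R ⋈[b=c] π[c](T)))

Per-node cardinality:
  R → 5
  T → 4
  π[c](T) → 4
  (R ⋈[b=c] π[c](T)) → 3
  σ[c<=7]((R ⋈[b=c] π[c](T))) → 3

|E| = 3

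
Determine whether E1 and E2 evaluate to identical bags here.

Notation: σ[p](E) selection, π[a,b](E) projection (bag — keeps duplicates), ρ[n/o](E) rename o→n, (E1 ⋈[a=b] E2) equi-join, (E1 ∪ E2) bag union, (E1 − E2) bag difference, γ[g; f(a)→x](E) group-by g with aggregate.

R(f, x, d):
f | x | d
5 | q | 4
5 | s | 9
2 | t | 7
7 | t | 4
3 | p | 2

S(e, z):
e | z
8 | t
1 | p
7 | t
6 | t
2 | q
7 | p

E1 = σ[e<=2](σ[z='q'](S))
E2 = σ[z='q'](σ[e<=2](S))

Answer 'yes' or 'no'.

E1 row counts bottom-up:
  S → 6
  σ[z='q'](S) → 1
  σ[e<=2](σ[z='q'](S)) → 1
E2 row counts bottom-up:
  S → 6
  σ[e<=2](S) → 2
  σ[z='q'](σ[e<=2](S)) → 1

E1 and E2 produce the same multiset:
e | z
2 | q

yes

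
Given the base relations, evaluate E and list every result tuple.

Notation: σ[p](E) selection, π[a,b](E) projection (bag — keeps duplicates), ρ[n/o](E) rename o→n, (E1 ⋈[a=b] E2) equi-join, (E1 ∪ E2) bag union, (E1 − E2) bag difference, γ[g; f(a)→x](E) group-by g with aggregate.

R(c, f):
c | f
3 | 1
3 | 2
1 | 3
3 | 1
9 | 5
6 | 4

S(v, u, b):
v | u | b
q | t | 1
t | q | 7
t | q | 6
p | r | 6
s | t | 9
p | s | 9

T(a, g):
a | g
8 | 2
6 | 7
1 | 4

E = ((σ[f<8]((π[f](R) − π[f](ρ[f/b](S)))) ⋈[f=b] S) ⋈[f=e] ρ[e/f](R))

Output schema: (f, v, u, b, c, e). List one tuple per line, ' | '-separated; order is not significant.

Row counts bottom-up:
  R → 6
  π[f](R) → 6
  S → 6
  ρ[f/b](S) → 6
  π[f](ρ[f/b](S)) → 6
  (π[f](R) − π[f](ρ[f/b](S))) → 5
  σ[f<8]((π[f](R) − π[f](ρ[f/b](S)))) → 5
  S → 6
  (σ[f<8]((π[f](R) − π[f](ρ[f/b](S)))) ⋈[f=b] S) → 1
  R → 6
  ρ[e/f](R) → 6
  ((σ[f<8]((π[f](R) − π[f](ρ[f/b](S)))) ⋈[f=b] S) ⋈[f=e] ρ[e/f](R)) → 2

== RESULT ==
f | v | u | b | c | e
1 | q | t | 1 | 3 | 1
1 | q | t | 1 | 3 | 1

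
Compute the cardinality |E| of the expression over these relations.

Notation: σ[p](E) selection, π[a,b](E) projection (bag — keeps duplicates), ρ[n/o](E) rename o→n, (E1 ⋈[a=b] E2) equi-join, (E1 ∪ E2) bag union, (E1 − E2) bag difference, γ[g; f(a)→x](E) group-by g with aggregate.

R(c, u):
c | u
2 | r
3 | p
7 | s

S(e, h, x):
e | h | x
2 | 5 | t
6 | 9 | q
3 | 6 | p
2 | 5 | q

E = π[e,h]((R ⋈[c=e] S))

Per-node cardinality:
  R → 3
  S → 4
  (R ⋈[c=e] S) → 3
  π[e,h]((R ⋈[c=e] S)) → 3

|E| = 3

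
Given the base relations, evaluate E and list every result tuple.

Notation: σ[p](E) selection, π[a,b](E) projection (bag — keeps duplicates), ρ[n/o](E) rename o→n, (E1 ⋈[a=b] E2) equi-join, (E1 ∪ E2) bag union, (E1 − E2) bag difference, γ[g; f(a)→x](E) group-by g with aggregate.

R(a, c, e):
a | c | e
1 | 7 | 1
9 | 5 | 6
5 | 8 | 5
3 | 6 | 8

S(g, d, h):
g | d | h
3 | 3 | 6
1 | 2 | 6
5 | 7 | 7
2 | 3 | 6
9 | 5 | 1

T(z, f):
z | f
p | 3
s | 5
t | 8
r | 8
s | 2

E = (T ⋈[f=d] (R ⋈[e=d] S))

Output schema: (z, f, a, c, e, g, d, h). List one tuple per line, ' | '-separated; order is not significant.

Stepwise |·|:
  T → 5
  R → 4
  S → 5
  (R ⋈[e=d] S) → 1
  (T ⋈[f=d] (R ⋈[e=d] S)) → 1

== RESULT ==
z | f | a | c | e | g | d | h
s | 5 | 5 | 8 | 5 | 9 | 5 | 1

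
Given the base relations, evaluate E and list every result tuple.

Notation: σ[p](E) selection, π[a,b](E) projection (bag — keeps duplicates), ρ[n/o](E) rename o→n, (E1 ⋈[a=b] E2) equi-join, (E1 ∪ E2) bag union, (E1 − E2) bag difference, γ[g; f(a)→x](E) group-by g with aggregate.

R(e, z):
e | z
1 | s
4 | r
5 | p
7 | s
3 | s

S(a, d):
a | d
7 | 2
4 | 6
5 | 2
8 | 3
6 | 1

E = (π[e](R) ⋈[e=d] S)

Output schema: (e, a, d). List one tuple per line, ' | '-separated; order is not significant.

Per-node cardinality:
  R → 5
  π[e](R) → 5
  S → 5
  (π[e](R) ⋈[e=d] S) → 2

== RESULT ==
e | a | d
1 | 6 | 1
3 | 8 | 3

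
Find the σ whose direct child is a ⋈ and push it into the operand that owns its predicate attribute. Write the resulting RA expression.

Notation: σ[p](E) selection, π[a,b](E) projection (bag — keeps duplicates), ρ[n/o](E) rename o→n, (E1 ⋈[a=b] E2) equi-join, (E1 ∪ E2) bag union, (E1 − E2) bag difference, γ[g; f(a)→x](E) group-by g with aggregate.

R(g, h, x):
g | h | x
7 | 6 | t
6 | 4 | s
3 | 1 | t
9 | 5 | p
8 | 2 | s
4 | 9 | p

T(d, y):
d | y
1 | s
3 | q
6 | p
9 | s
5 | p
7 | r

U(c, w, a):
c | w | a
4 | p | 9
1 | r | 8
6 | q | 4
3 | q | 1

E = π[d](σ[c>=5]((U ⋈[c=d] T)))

σ filters on c, owned by the left side.
E' = π[d]((σ[c>=5](U) ⋈[c=d] T))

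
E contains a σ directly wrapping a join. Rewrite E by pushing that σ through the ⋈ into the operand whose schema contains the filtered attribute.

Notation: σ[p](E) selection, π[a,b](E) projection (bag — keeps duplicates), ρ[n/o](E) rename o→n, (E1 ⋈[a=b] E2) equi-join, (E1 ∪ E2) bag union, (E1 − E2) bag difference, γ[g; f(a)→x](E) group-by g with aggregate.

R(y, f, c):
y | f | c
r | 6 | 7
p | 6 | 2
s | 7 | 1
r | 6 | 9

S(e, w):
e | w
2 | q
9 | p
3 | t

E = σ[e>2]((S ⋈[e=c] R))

σ filters on e, owned by the left side.
E' = (σ[e>2](S) ⋈[e=c] R)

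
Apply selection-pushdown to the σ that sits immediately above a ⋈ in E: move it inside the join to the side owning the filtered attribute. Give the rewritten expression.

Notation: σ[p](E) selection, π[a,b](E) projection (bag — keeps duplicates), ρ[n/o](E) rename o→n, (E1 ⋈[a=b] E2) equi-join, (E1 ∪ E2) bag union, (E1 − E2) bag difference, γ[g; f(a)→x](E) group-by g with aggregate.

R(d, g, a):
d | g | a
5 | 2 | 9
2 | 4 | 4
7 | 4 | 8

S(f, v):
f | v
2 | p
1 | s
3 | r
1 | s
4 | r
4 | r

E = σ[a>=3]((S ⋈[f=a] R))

σ filters on a, owned by the right side.
E' = (S ⋈[f=a] σ[a>=3](R))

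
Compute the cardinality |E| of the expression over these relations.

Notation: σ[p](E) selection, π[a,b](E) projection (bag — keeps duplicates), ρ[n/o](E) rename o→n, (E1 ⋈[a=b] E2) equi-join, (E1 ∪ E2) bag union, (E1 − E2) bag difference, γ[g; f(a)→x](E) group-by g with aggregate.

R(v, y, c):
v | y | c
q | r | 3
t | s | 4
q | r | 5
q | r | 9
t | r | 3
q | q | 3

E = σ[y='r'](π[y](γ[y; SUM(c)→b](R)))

Per-node cardinality:
  R → 6
  γ[y; SUM(c)→b](R) → 3
  π[y](γ[y; SUM(c)→b](R)) → 3
  σ[y='r'](π[y](γ[y; SUM(c)→b](R))) → 1

|E| = 1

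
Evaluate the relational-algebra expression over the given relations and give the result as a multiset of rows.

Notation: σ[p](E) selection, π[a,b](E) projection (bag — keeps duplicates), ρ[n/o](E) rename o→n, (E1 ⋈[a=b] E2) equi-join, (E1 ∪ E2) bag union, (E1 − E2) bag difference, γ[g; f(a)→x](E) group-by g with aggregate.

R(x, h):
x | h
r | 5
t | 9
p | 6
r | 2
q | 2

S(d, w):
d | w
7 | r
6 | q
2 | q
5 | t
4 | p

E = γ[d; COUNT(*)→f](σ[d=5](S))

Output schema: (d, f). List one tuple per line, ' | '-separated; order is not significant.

Row counts bottom-up:
  S → 5
  σ[d=5](S) → 1
  γ[d; COUNT(*)→f](σ[d=5](S)) → 1

== RESULT ==
d | f
5 | 1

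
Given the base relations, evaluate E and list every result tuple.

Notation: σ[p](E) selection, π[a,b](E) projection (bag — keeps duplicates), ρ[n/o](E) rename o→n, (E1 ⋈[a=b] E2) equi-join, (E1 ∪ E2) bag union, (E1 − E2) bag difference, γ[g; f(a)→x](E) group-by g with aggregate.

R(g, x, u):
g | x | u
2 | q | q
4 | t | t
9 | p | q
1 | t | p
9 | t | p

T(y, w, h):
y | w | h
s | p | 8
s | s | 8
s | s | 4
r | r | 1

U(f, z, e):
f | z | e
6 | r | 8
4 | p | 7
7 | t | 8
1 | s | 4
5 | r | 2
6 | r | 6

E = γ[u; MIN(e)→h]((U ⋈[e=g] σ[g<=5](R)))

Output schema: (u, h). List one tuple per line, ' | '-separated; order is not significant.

Row counts bottom-up:
  U → 6
  R → 5
  σ[g<=5](R) → 3
  (U ⋈[e=g] σ[g<=5](R)) → 2
  γ[u; MIN(e)→h]((U ⋈[e=g] σ[g<=5](R))) → 2

== RESULT ==
u | h
q | 2
t | 4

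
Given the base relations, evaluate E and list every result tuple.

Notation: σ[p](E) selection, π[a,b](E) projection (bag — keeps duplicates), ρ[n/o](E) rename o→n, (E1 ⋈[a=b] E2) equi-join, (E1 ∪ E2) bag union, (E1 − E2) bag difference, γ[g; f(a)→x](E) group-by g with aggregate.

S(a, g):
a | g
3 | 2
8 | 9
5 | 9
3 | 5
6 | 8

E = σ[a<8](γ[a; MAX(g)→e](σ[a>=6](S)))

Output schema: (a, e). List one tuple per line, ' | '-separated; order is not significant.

Stepwise |·|:
  S → 5
  σ[a>=6](S) → 2
  γ[a; MAX(g)→e](σ[a>=6](S)) → 2
  σ[a<8](γ[a; MAX(g)→e](σ[a>=6](S))) → 1

== RESULT ==
a | e
6 | 8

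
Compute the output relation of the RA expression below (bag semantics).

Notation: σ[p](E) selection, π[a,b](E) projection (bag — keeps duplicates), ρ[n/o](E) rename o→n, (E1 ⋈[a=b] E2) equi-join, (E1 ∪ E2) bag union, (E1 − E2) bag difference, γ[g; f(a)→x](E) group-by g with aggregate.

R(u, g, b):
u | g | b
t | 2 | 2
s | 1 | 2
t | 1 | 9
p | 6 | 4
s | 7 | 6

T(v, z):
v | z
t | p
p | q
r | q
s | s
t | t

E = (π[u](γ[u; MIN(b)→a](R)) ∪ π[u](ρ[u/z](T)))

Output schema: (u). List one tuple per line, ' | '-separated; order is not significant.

Per-node cardinality:
  R → 5
  γ[u; MIN(b)→a](R) → 3
  π[u](γ[u; MIN(b)→a](R)) → 3
  T → 5
  ρ[u/z](T) → 5
  π[u](ρ[u/z](T)) → 5
  (π[u](γ[u; MIN(b)→a](R)) ∪ π[u](ρ[u/z](T))) → 8

== RESULT ==
u
p
p
q
q
s
s
t
t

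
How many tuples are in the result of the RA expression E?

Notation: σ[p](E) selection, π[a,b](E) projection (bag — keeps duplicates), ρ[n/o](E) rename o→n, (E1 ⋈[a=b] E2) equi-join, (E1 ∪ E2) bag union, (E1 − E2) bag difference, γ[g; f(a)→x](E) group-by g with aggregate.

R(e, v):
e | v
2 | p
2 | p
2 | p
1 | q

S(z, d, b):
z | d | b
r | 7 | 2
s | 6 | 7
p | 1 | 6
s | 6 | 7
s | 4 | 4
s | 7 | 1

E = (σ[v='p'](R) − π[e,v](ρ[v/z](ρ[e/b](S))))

Stepwise |·|:
  R → 4
  σ[v='p'](R) → 3
  S → 6
  ρ[e/b](S) → 6
  ρ[v/z](ρ[e/b](S)) → 6
  π[e,v](ρ[v/z](ρ[e/b](S))) → 6
  (σ[v='p'](R) − π[e,v](ρ[v/z](ρ[e/b](S)))) → 3

|E| = 3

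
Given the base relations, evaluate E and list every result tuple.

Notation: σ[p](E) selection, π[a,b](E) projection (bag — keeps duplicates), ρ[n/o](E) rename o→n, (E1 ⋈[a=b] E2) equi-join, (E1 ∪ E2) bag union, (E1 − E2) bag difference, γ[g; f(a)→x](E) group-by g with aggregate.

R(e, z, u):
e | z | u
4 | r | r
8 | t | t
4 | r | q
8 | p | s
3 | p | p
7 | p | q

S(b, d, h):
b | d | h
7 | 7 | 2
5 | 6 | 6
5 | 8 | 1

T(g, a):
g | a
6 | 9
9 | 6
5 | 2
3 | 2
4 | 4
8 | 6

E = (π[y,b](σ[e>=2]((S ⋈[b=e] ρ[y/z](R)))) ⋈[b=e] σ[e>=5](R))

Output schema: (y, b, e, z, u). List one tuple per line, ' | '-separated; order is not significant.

Row counts bottom-up:
  S → 3
  R → 6
  ρ[y/z](R) → 6
  (S ⋈[b=e] ρ[y/z](R)) → 1
  σ[e>=2]((S ⋈[b=e] ρ[y/z](R))) → 1
  π[y,b](σ[e>=2]((S ⋈[b=e] ρ[y/z](R)))) → 1
  R → 6
  σ[e>=5](R) → 3
  (π[y,b](σ[e>=2]((S ⋈[b=e] ρ[y/z](R)))) ⋈[b=e] σ[e>=5](R)) → 1

== RESULT ==
y | b | e | z | u
p | 7 | 7 | p | q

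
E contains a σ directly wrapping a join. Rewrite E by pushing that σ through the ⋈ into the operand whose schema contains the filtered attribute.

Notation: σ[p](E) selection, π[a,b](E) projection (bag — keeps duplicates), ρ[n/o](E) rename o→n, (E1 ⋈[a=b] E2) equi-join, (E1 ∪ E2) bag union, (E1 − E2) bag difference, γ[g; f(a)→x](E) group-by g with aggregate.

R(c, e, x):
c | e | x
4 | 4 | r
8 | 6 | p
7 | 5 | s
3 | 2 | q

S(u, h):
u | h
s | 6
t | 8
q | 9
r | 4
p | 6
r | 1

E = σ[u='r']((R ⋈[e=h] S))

σ filters on u, owned by the right side.
E' = (R ⋈[e=h] σ[u='r'](S))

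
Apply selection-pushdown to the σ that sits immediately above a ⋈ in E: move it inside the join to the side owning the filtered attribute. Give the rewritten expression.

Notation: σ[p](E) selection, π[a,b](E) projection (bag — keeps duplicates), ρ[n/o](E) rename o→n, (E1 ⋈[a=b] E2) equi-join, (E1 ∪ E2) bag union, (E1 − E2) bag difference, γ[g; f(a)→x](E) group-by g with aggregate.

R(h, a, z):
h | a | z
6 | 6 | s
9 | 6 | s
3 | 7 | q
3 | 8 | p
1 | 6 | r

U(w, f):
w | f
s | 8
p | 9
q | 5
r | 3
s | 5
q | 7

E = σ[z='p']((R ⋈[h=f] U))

σ filters on z, owned by the left side.
E' = (σ[z='p'](R) ⋈[h=f] U)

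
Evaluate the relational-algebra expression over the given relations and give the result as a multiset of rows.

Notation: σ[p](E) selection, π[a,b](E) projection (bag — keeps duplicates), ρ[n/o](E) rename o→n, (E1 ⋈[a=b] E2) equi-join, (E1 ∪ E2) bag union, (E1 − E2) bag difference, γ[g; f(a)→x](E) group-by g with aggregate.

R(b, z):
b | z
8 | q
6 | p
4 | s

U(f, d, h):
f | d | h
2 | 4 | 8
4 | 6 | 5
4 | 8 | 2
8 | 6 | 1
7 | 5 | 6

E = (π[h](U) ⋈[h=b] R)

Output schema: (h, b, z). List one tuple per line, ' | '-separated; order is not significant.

Per-node cardinality:
  U → 5
  π[h](U) → 5
  R → 3
  (π[h](U) ⋈[h=b] R) → 2

== RESULT ==
h | b | z
6 | 6 | p
8 | 8 | q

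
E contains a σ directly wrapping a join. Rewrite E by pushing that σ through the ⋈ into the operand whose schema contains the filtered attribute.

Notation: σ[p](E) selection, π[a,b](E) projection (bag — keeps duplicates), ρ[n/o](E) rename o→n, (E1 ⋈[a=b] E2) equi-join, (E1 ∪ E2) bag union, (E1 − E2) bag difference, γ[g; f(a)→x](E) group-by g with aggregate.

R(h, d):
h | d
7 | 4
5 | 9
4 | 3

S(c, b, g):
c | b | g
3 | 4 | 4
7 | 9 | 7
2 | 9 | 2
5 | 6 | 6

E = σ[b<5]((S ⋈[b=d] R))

σ filters on b, owned by the left side.
E' = (σ[b<5](S) ⋈[b=d] R)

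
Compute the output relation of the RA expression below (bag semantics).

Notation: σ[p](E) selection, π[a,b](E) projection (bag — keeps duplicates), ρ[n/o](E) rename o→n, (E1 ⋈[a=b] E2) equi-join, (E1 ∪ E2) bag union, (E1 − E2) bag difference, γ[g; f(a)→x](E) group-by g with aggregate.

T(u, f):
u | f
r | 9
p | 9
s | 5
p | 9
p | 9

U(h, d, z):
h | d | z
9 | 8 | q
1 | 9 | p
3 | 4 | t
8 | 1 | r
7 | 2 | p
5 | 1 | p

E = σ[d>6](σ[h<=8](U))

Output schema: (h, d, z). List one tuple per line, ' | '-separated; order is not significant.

Per-node cardinality:
  U → 6
  σ[h<=8](U) → 5
  σ[d>6](σ[h<=8](U)) → 1

== RESULT ==
h | d | z
1 | 9 | p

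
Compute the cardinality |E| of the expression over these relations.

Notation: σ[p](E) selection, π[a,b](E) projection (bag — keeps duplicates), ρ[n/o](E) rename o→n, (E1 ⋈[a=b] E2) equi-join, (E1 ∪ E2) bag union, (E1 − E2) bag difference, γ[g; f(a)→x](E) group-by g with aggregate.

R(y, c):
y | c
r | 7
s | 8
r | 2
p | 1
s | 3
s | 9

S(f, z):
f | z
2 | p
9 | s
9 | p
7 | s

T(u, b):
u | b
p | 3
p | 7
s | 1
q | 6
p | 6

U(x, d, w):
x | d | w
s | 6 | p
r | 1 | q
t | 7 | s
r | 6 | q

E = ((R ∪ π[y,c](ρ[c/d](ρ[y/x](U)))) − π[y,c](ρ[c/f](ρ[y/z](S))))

Stepwise |·|:
  R → 6
  U → 4
  ρ[y/x](U) → 4
  ρ[c/d](ρ[y/x](U)) → 4
  π[y,c](ρ[c/d](ρ[y/x](U))) → 4
  (R ∪ π[y,c](ρ[c/d](ρ[y/x](U)))) → 10
  S → 4
  ρ[y/z](S) → 4
  ρ[c/f](ρ[y/z](S)) → 4
  π[y,c](ρ[c/f](ρ[y/z](S))) → 4
  ((R ∪ π[y,c](ρ[c/d](ρ[y/x](U)))) − π[y,c](ρ[c/f](ρ[y/z](S)))) → 9

|E| = 9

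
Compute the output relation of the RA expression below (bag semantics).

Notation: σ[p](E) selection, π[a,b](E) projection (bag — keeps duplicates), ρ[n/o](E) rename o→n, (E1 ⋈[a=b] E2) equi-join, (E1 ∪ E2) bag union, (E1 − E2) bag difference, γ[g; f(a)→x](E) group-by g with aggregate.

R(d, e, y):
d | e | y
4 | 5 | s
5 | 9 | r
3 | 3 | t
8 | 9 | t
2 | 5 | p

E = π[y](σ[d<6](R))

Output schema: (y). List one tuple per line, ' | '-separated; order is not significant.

Subexpression sizes:
  R → 5
  σ[d<6](R) → 4
  π[y](σ[d<6](R)) → 4

== RESULT ==
y
p
r
s
t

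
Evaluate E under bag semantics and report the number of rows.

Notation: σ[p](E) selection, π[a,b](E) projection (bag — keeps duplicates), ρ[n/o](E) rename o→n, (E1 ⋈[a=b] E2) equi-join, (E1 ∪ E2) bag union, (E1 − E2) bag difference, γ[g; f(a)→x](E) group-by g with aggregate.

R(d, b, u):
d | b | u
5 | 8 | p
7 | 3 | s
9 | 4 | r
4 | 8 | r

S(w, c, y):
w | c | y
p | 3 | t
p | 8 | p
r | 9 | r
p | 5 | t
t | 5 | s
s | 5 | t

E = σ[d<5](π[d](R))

Stepwise |·|:
  R → 4
  π[d](R) → 4
  σ[d<5](π[d](R)) → 1

|E| = 1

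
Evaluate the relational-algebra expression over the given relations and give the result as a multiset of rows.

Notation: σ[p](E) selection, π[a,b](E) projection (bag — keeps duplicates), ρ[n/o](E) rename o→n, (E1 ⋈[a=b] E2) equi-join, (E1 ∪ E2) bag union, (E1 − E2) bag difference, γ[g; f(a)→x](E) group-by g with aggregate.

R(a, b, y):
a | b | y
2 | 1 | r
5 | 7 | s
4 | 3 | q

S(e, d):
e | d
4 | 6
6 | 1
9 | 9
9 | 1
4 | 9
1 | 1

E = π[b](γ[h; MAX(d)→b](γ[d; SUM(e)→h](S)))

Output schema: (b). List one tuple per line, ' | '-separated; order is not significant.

Stepwise |·|:
  S → 6
  γ[d; SUM(e)→h](S) → 3
  γ[h; MAX(d)→b](γ[d; SUM(e)→h](S)) → 3
  π[b](γ[h; MAX(d)→b](γ[d; SUM(e)→h](S))) → 3

== RESULT ==
b
1
6
9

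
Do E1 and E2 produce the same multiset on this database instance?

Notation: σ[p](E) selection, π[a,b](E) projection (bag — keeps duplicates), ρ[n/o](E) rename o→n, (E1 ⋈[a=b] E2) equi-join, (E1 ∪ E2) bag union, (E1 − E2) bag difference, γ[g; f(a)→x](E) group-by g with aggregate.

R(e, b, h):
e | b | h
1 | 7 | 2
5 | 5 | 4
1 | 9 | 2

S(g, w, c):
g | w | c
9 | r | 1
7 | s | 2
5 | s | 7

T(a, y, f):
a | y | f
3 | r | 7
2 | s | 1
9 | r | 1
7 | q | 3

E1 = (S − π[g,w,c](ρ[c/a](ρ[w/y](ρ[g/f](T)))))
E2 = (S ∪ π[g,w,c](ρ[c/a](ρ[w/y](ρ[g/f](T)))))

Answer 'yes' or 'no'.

E1 per-node cardinality:
  S → 3
  T → 4
  ρ[g/f](T) → 4
  ρ[w/y](ρ[g/f](T)) → 4
  ρ[c/a](ρ[w/y](ρ[g/f](T))) → 4
  π[g,w,c](ρ[c/a](ρ[w/y](ρ[g/f](T)))) → 4
  (S − π[g,w,c](ρ[c/a](ρ[w/y](ρ[g/f](T))))) → 3
E2 per-node cardinality:
  S → 3
  T → 4
  ρ[g/f](T) → 4
  ρ[w/y](ρ[g/f](T)) → 4
  ρ[c/a](ρ[w/y](ρ[g/f](T))) → 4
  π[g,w,c](ρ[c/a](ρ[w/y](ρ[g/f](T)))) → 4
  (S ∪ π[g,w,c](ρ[c/a](ρ[w/y](ρ[g/f](T))))) → 7

E1 result:
g | w | c
5 | s | 7
7 | s | 2
9 | r | 1
E2 result:
g | w | c
1 | r | 9
1 | s | 2
3 | q | 7
5 | s | 7
7 | r | 3
7 | s | 2
9 | r | 1
Witness: (3, 'q', 7) appears 0× in E1 but 1× in E2.

no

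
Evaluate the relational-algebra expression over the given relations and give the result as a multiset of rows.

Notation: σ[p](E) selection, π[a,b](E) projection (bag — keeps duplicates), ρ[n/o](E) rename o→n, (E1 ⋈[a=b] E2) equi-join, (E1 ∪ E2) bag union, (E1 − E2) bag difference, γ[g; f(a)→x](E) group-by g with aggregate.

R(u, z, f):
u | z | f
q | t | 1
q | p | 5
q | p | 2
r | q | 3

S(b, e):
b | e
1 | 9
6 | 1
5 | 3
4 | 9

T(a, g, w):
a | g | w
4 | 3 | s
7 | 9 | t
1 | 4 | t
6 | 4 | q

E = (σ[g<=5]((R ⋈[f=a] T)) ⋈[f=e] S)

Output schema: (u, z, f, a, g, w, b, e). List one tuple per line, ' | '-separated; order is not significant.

Subexpression sizes:
  R → 4
  T → 4
  (R ⋈[f=a] T) → 1
  σ[g<=5]((R ⋈[f=a] T)) → 1
  S → 4
  (σ[g<=5]((R ⋈[f=a] T)) ⋈[f=e] S) → 1

== RESULT ==
u | z | f | a | g | w | b | e
q | t | 1 | 1 | 4 | t | 6 | 1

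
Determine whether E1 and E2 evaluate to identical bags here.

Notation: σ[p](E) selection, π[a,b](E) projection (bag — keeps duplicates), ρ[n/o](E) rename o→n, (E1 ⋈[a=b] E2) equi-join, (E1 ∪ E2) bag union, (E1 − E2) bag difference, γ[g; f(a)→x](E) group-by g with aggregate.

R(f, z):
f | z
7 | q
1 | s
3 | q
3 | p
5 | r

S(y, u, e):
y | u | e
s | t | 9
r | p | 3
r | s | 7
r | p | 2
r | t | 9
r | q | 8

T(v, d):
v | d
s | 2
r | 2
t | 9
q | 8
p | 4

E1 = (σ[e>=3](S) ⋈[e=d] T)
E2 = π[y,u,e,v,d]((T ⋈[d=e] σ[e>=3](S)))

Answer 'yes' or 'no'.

E1 subexpression sizes:
  S → 6
  σ[e>=3](S) → 5
  T → 5
  (σ[e>=3](S) ⋈[e=d] T) → 3
E2 subexpression sizes:
  T → 5
  S → 6
  σ[e>=3](S) → 5
  (T ⋈[d=e] σ[e>=3](S)) → 3
  π[y,u,e,v,d]((T ⋈[d=e] σ[e>=3](S))) → 3

E1 and E2 produce the same multiset:
y | u | e | v | d
r | q | 8 | q | 8
r | t | 9 | t | 9
s | t | 9 | t | 9

yes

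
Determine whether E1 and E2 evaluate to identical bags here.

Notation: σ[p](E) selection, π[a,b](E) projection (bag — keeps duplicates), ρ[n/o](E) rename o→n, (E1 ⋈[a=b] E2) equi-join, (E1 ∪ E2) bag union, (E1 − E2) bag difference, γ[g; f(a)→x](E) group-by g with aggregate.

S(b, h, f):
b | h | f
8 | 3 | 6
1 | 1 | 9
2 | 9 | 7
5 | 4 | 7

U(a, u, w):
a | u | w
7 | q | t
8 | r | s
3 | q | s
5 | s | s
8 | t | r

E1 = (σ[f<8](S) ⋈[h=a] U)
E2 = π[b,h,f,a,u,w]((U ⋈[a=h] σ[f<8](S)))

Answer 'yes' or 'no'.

E1 subexpression sizes:
  S → 4
  σ[f<8](S) → 3
  U → 5
  (σ[f<8](S) ⋈[h=a] U) → 1
E2 subexpression sizes:
  U → 5
  S → 4
  σ[f<8](S) → 3
  (U ⋈[a=h] σ[f<8](S)) → 1
  π[b,h,f,a,u,w]((U ⋈[a=h] σ[f<8](S))) → 1

E1 and E2 produce the same multiset:
b | h | f | a | u | w
8 | 3 | 6 | 3 | q | s

yes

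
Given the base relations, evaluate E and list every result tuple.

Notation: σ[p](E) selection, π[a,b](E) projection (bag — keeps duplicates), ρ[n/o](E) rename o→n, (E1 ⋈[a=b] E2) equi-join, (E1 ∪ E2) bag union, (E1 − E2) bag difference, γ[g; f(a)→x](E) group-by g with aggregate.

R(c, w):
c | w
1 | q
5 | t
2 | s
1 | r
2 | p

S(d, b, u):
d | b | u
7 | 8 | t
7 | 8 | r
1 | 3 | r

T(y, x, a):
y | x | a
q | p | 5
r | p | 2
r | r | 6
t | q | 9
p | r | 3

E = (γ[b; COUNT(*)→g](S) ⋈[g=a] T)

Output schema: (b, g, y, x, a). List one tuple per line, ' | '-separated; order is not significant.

Row counts bottom-up:
  S → 3
  γ[b; COUNT(*)→g](S) → 2
  T → 5
  (γ[b; COUNT(*)→g](S) ⋈[g=a] T) → 1

== RESULT ==
b | g | y | x | a
8 | 2 | r | p | 2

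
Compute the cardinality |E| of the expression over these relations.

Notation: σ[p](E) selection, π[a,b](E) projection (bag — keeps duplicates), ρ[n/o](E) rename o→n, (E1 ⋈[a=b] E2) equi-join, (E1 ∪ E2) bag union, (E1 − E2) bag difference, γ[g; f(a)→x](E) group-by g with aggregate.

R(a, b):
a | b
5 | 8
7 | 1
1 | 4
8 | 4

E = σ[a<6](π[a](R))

Stepwise |·|:
  R → 4
  π[a](R) → 4
  σ[a<6](π[a](R)) → 2

|E| = 2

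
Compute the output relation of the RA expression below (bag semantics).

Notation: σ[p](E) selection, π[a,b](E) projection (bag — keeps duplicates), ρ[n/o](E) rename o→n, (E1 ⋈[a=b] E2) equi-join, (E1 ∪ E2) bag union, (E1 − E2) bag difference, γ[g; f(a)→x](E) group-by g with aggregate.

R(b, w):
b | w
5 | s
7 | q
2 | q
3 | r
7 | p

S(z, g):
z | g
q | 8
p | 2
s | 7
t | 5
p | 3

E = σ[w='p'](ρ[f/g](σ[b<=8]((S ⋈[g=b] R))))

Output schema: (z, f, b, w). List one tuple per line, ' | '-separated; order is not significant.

Stepwise |·|:
  S → 5
  R → 5
  (S ⋈[g=b] R) → 5
  σ[b<=8]((S ⋈[g=b] R)) → 5
  ρ[f/g](σ[b<=8]((S ⋈[g=b] R))) → 5
  σ[w='p'](ρ[f/g](σ[b<=8]((S ⋈[g=b] R)))) → 1

== RESULT ==
z | f | b | w
s | 7 | 7 | p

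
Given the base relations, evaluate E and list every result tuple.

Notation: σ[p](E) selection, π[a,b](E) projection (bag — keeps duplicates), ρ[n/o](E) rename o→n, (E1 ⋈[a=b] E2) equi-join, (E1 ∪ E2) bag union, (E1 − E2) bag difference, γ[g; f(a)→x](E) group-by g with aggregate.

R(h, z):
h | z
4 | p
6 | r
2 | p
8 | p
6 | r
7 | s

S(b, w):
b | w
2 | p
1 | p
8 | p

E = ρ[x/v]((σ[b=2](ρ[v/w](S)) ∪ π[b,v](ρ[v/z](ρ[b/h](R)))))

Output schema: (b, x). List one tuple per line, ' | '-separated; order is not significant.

Subexpression sizes:
  S → 3
  ρ[v/w](S) → 3
  σ[b=2](ρ[v/w](S)) → 1
  R → 6
  ρ[b/h](R) → 6
  ρ[v/z](ρ[b/h](R)) → 6
  π[b,v](ρ[v/z](ρ[b/h](R))) → 6
  (σ[b=2](ρ[v/w](S)) ∪ π[b,v](ρ[v/z](ρ[b/h](R)))) → 7
  ρ[x/v]((σ[b=2](ρ[v/w](S)) ∪ π[b,v](ρ[v/z](ρ[b/h](R))))) → 7

== RESULT ==
b | x
2 | p
2 | p
4 | p
6 | r
6 | r
7 | s
8 | p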